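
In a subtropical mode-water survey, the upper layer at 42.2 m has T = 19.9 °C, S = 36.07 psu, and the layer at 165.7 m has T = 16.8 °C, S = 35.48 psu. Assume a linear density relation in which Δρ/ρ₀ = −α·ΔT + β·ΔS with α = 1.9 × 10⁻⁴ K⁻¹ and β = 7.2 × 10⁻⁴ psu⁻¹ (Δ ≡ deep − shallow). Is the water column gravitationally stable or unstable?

stable

ΔT = 16.8 − 19.9 = -3.1 K and ΔS = 35.48 − 36.07 = -0.59 psu (deep − shallow).
−αΔT = 5.89 × 10⁻⁴; βΔS = -4.248 × 10⁻⁴; sum Δρ/ρ₀ = 1.642 × 10⁻⁴.
Δρ/ρ₀ > 0, so Δρ > 0: deeper water is denser → statically stable.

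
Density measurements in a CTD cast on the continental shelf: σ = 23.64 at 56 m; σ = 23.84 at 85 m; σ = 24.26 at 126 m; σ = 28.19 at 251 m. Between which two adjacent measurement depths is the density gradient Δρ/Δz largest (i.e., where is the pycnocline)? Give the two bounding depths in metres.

126–251 m

Compute the density gradient over each adjacent pair:
  56–85 m: Δρ/Δz = 0.20/29 = 6.9 × 10⁻³ kg m⁻⁴
  85–126 m: Δρ/Δz = 0.42/41 = 0.010 kg m⁻⁴
  126–251 m: Δρ/Δz = 3.93/125 = 0.031 kg m⁻⁴
The largest gradient is in the 126–251 m interval — the pycnocline.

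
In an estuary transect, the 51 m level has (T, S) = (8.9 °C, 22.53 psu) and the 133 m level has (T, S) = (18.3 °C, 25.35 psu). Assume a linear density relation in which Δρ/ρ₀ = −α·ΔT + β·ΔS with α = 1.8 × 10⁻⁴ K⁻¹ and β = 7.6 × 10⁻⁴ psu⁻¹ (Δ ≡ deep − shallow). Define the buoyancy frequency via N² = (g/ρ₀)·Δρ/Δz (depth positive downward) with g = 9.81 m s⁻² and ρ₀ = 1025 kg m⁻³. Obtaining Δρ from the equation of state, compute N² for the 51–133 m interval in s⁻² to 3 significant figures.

5.40 × 10⁻⁵ s⁻²

ΔT = +9.4 K, ΔS = +2.82 psu (deep − shallow).
Δρ/ρ₀ = −αΔT + βΔS = -1.692 × 10⁻³ + 2.1432 × 10⁻³ = 4.512 × 10⁻⁴, so Δρ ≈ 0.4625 kg m⁻³.
N² = (g/ρ₀)·Δρ/Δz = g·(Δρ/ρ₀)/Δz = 9.81 × 4.512 × 10⁻⁴ / 82 = 5.3979 × 10⁻⁵ s⁻² ≈ 5.40 × 10⁻⁵ s⁻².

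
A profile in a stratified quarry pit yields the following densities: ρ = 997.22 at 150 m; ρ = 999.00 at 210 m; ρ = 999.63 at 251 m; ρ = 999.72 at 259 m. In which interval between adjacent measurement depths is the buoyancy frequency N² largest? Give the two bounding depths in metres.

150–210 m

Compute the density gradient over each adjacent pair:
  150–210 m: Δρ/Δz = 1.78/60 = 0.030 kg m⁻⁴
  210–251 m: Δρ/Δz = 0.63/41 = 0.015 kg m⁻⁴
  251–259 m: Δρ/Δz = 0.09/8 = 0.011 kg m⁻⁴
The largest gradient is in the 150–210 m interval — the pycnocline.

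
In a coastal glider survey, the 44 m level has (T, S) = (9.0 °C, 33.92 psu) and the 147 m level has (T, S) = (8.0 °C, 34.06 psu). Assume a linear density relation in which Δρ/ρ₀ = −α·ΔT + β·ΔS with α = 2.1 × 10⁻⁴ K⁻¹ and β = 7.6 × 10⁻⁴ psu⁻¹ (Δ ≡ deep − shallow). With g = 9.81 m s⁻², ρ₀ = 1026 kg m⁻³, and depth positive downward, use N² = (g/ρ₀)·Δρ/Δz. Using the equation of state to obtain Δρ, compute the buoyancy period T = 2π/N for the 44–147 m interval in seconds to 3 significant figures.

ΔT = -1.0 K, ΔS = +0.14 psu (deep − shallow).
Δρ/ρ₀ = −αΔT + βΔS = 2.10 × 10⁻⁴ + 1.064 × 10⁻⁴ = 3.164 × 10⁻⁴, so Δρ ≈ 0.3246 kg m⁻³.
N² = (g/ρ₀)·Δρ/Δz = g·(Δρ/ρ₀)/Δz = 9.81 × 3.164 × 10⁻⁴ / 103 = 3.0135 × 10⁻⁵ s⁻².
N = √(3.0135 × 10⁻⁵) = 5.4895 × 10⁻³ rad s⁻¹ → T = 2π/N = 1.1446 × 10³ s ≈ 1.14 × 10³ s.

1.14 × 10³ s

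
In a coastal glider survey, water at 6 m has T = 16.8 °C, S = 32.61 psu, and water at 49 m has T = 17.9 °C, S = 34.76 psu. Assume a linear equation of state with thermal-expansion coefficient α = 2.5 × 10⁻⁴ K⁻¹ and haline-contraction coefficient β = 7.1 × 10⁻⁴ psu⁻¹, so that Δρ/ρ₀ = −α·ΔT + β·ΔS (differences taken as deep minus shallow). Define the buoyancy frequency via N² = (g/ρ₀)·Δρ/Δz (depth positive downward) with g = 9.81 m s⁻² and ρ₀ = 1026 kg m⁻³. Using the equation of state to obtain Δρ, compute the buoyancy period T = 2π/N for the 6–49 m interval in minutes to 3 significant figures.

6.20 min

ΔT = +1.1 K, ΔS = +2.15 psu (deep − shallow).
Δρ/ρ₀ = −αΔT + βΔS = -2.75 × 10⁻⁴ + 1.5265 × 10⁻³ = 1.2515 × 10⁻³, so Δρ ≈ 1.284 kg m⁻³.
N² = (g/ρ₀)·Δρ/Δz = g·(Δρ/ρ₀)/Δz = 9.81 × 1.2515 × 10⁻³ / 43 = 2.8552 × 10⁻⁴ s⁻².
N = √(2.8552 × 10⁻⁴) = 0.016897 rad s⁻¹ → T = 2π/N = 371.85 s = 6.1975 min ≈ 6.20 min.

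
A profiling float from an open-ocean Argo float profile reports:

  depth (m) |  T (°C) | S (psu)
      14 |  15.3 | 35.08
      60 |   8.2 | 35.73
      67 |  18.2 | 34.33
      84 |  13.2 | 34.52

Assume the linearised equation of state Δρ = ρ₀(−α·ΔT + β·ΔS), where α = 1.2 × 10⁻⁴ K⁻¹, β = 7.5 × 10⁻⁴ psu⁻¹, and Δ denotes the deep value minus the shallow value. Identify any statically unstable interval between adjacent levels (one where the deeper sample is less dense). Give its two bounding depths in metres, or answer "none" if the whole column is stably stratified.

Evaluate Δρ/ρ₀ = −αΔT + βΔS across each adjacent pair:
  14–60 m: −αΔT+βΔS = −(1.2 × 10⁻⁴)(-7.1)+(7.5 × 10⁻⁴)(+0.65) = 1.3 × 10⁻³ → stable
  60–67 m: −αΔT+βΔS = −(1.2 × 10⁻⁴)(+10.0)+(7.5 × 10⁻⁴)(-1.40) = -2.3 × 10⁻³ → UNSTABLE
  67–84 m: −αΔT+βΔS = −(1.2 × 10⁻⁴)(-5.0)+(7.5 × 10⁻⁴)(+0.19) = 7.4 × 10⁻⁴ → stable
The 60–67 m interval has Δρ < 0: lighter water underlies denser water.

60–67 m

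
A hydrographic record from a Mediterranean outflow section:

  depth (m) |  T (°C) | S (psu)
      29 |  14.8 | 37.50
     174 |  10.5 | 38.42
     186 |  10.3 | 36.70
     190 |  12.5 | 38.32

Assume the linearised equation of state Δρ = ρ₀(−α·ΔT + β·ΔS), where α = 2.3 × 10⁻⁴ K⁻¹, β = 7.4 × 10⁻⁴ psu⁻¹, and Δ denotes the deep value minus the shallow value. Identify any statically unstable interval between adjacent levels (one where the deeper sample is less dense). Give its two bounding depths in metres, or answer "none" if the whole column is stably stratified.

174–186 m

Evaluate Δρ/ρ₀ = −αΔT + βΔS across each adjacent pair:
  29–174 m: −αΔT+βΔS = −(2.3 × 10⁻⁴)(-4.3)+(7.4 × 10⁻⁴)(+0.92) = 1.7 × 10⁻³ → stable
  174–186 m: −αΔT+βΔS = −(2.3 × 10⁻⁴)(-0.2)+(7.4 × 10⁻⁴)(-1.72) = -1.2 × 10⁻³ → UNSTABLE
  186–190 m: −αΔT+βΔS = −(2.3 × 10⁻⁴)(+2.2)+(7.4 × 10⁻⁴)(+1.62) = 6.9 × 10⁻⁴ → stable
The 174–186 m interval has Δρ < 0: lighter water underlies denser water.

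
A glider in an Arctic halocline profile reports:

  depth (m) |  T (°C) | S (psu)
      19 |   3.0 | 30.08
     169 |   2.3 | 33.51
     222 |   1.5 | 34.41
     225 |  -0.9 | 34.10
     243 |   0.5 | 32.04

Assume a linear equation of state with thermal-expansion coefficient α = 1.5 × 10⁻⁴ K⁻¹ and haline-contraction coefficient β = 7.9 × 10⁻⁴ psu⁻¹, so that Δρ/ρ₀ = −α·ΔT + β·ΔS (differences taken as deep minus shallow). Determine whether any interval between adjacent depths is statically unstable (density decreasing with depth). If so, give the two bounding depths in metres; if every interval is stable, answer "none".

225–243 m

Evaluate Δρ/ρ₀ = −αΔT + βΔS across each adjacent pair:
  19–169 m: −αΔT+βΔS = −(1.5 × 10⁻⁴)(-0.7)+(7.9 × 10⁻⁴)(+3.43) = 2.8 × 10⁻³ → stable
  169–222 m: −αΔT+βΔS = −(1.5 × 10⁻⁴)(-0.8)+(7.9 × 10⁻⁴)(+0.90) = 8.3 × 10⁻⁴ → stable
  222–225 m: −αΔT+βΔS = −(1.5 × 10⁻⁴)(-2.4)+(7.9 × 10⁻⁴)(-0.31) = 1.2 × 10⁻⁴ → stable
  225–243 m: −αΔT+βΔS = −(1.5 × 10⁻⁴)(+1.4)+(7.9 × 10⁻⁴)(-2.06) = -1.8 × 10⁻³ → UNSTABLE
The 225–243 m interval has Δρ < 0: lighter water underlies denser water.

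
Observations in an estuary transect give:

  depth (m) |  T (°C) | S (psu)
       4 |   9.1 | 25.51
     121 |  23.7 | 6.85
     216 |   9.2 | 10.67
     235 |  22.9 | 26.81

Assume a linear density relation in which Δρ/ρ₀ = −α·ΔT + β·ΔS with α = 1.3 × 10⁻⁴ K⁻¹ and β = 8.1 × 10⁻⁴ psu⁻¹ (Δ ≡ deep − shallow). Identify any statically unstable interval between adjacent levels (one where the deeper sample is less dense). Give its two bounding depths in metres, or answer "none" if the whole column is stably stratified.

4–121 m

Evaluate Δρ/ρ₀ = −αΔT + βΔS across each adjacent pair:
  4–121 m: −αΔT+βΔS = −(1.3 × 10⁻⁴)(+14.6)+(8.1 × 10⁻⁴)(-18.66) = -0.017 → UNSTABLE
  121–216 m: −αΔT+βΔS = −(1.3 × 10⁻⁴)(-14.5)+(8.1 × 10⁻⁴)(+3.82) = 5.0 × 10⁻³ → stable
  216–235 m: −αΔT+βΔS = −(1.3 × 10⁻⁴)(+13.7)+(8.1 × 10⁻⁴)(+16.14) = 0.011 → stable
The 4–121 m interval has Δρ < 0: lighter water underlies denser water.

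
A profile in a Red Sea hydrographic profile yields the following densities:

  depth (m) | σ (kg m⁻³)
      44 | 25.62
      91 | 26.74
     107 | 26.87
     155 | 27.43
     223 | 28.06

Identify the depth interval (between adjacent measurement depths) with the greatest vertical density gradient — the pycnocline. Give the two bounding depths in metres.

44–91 m

Compute the density gradient over each adjacent pair:
  44–91 m: Δρ/Δz = 1.12/47 = 0.024 kg m⁻⁴
  91–107 m: Δρ/Δz = 0.13/16 = 8.1 × 10⁻³ kg m⁻⁴
  107–155 m: Δρ/Δz = 0.56/48 = 0.012 kg m⁻⁴
  155–223 m: Δρ/Δz = 0.63/68 = 9.3 × 10⁻³ kg m⁻⁴
The largest gradient is in the 44–91 m interval — the pycnocline.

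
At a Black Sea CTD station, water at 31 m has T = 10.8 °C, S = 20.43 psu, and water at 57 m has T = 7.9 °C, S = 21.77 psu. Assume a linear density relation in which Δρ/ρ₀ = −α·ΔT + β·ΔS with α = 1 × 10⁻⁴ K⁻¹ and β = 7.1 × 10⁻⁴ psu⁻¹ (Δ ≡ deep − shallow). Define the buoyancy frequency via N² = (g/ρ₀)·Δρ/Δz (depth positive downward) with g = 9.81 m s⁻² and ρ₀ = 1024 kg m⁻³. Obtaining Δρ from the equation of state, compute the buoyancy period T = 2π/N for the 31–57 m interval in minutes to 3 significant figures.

ΔT = -2.9 K, ΔS = +1.34 psu (deep − shallow).
Δρ/ρ₀ = −αΔT + βΔS = 2.90 × 10⁻⁴ + 9.514 × 10⁻⁴ = 1.2414 × 10⁻³, so Δρ ≈ 1.271 kg m⁻³.
N² = (g/ρ₀)·Δρ/Δz = g·(Δρ/ρ₀)/Δz = 9.81 × 1.2414 × 10⁻³ / 26 = 4.6839 × 10⁻⁴ s⁻².
N = √(4.6839 × 10⁻⁴) = 0.021642 rad s⁻¹ → T = 2π/N = 290.32 s = 4.8387 min ≈ 4.84 min.

4.84 min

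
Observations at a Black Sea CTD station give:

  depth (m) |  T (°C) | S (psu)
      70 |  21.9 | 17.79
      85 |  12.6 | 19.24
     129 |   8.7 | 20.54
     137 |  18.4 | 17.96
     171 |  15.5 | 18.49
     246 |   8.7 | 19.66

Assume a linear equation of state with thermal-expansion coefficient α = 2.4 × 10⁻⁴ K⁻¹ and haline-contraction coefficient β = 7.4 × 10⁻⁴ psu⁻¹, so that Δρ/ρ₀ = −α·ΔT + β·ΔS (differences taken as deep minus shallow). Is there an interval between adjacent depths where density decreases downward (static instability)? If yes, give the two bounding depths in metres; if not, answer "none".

Evaluate Δρ/ρ₀ = −αΔT + βΔS across each adjacent pair:
  70–85 m: −αΔT+βΔS = −(2.4 × 10⁻⁴)(-9.3)+(7.4 × 10⁻⁴)(+1.45) = 3.3 × 10⁻³ → stable
  85–129 m: −αΔT+βΔS = −(2.4 × 10⁻⁴)(-3.9)+(7.4 × 10⁻⁴)(+1.30) = 1.9 × 10⁻³ → stable
  129–137 m: −αΔT+βΔS = −(2.4 × 10⁻⁴)(+9.7)+(7.4 × 10⁻⁴)(-2.58) = -4.2 × 10⁻³ → UNSTABLE
  137–171 m: −αΔT+βΔS = −(2.4 × 10⁻⁴)(-2.9)+(7.4 × 10⁻⁴)(+0.53) = 1.1 × 10⁻³ → stable
  171–246 m: −αΔT+βΔS = −(2.4 × 10⁻⁴)(-6.8)+(7.4 × 10⁻⁴)(+1.17) = 2.5 × 10⁻³ → stable
The 129–137 m interval has Δρ < 0: lighter water underlies denser water.

129–137 m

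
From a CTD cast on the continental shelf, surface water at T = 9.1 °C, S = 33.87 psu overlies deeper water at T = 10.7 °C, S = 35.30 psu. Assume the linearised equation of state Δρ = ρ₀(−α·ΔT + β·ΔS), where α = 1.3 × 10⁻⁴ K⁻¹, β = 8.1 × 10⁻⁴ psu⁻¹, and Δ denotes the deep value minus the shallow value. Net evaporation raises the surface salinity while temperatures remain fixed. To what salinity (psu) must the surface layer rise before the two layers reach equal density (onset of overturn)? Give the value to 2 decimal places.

35.04 psu

Neutral buoyancy requires −α(T_deep − T_surf) + β(S_deep − S_surf′) = 0.
S_surf′ = S_deep − (α/β)·ΔT = 35.30 − (1.3 × 10⁻⁴/8.1 × 10⁻⁴)·(+1.6) = 35.0432 psu.
Increase required: 35.0432 − 33.87 = 1.1732 psu.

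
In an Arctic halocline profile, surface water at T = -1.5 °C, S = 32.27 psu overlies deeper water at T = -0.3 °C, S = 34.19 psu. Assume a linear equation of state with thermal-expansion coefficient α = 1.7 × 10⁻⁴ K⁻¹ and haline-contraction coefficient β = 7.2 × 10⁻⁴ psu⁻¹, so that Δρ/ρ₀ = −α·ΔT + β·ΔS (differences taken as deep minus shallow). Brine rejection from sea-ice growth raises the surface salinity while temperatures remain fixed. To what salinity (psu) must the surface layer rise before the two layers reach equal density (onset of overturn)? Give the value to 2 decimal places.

33.91 psu

Neutral buoyancy requires −α(T_deep − T_surf) + β(S_deep − S_surf′) = 0.
S_surf′ = S_deep − (α/β)·ΔT = 34.19 − (1.7 × 10⁻⁴/7.2 × 10⁻⁴)·(+1.2) = 33.9067 psu.
Increase required: 33.9067 − 32.27 = 1.6367 psu.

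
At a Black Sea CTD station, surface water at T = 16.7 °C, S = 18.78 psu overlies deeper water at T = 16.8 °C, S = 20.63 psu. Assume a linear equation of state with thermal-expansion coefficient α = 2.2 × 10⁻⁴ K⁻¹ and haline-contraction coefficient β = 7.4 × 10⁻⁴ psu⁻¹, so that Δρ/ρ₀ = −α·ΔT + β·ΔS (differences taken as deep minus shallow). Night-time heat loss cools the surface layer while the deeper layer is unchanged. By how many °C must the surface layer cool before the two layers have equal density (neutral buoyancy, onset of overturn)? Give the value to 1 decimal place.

Neutral buoyancy requires Δρ = 0, i.e. −α(T_deep − T_surf′) + β(S_deep − S_surf) = 0.
T_surf′ = T_deep − (β/α)·ΔS = 16.8 − (7.4 × 10⁻⁴/2.2 × 10⁻⁴)·(+1.85) = 10.577 °C.
Cooling required: 16.7 − (10.577) = 6.123 °C.

6.1 °C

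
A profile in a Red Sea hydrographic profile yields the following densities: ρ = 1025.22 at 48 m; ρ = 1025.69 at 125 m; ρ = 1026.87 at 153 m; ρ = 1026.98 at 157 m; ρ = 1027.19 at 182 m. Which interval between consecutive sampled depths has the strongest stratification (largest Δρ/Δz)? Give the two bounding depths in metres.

Compute the density gradient over each adjacent pair:
  48–125 m: Δρ/Δz = 0.47/77 = 6.1 × 10⁻³ kg m⁻⁴
  125–153 m: Δρ/Δz = 1.18/28 = 0.042 kg m⁻⁴
  153–157 m: Δρ/Δz = 0.11/4 = 0.028 kg m⁻⁴
  157–182 m: Δρ/Δz = 0.21/25 = 8.4 × 10⁻³ kg m⁻⁴
The largest gradient is in the 125–153 m interval — the pycnocline.

125–153 m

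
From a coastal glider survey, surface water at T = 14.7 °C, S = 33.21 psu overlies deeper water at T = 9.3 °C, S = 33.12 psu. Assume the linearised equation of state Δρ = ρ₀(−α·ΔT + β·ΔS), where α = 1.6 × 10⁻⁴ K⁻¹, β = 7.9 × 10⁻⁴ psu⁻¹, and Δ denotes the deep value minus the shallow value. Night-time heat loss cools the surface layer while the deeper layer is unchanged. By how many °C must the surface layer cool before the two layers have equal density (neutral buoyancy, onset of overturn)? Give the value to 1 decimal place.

5.0 °C

Neutral buoyancy requires Δρ = 0, i.e. −α(T_deep − T_surf′) + β(S_deep − S_surf) = 0.
T_surf′ = T_deep − (β/α)·ΔS = 9.3 − (7.9 × 10⁻⁴/1.6 × 10⁻⁴)·(-0.09) = 9.744 °C.
Cooling required: 14.7 − (9.744) = 4.956 °C.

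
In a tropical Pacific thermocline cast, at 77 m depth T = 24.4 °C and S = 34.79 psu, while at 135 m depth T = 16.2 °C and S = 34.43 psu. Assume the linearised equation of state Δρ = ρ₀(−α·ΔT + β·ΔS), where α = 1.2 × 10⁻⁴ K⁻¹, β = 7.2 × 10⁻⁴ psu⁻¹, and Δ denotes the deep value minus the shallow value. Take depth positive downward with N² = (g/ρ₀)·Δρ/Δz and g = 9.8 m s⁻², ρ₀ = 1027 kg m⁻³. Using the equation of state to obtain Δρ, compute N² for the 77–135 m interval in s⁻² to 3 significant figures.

ΔT = -8.2 K, ΔS = -0.36 psu (deep − shallow).
Δρ/ρ₀ = −αΔT + βΔS = 9.84 × 10⁻⁴ − 2.592 × 10⁻⁴ = 7.248 × 10⁻⁴, so Δρ ≈ 0.7444 kg m⁻³.
N² = (g/ρ₀)·Δρ/Δz = g·(Δρ/ρ₀)/Δz = 9.8 × 7.248 × 10⁻⁴ / 58 = 1.2247 × 10⁻⁴ s⁻² ≈ 1.22 × 10⁻⁴ s⁻².

1.22 × 10⁻⁴ s⁻²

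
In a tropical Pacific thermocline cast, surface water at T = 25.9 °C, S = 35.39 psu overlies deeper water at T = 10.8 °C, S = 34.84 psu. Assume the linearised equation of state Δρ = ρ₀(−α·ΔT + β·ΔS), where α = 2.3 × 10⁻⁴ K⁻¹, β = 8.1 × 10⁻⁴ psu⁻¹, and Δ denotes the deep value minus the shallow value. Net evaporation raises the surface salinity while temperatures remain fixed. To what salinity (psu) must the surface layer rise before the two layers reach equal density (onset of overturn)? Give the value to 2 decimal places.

39.13 psu

Neutral buoyancy requires −α(T_deep − T_surf) + β(S_deep − S_surf′) = 0.
S_surf′ = S_deep − (α/β)·ΔT = 34.84 − (2.3 × 10⁻⁴/8.1 × 10⁻⁴)·(-15.1) = 39.1277 psu.
Increase required: 39.1277 − 35.39 = 3.7377 psu.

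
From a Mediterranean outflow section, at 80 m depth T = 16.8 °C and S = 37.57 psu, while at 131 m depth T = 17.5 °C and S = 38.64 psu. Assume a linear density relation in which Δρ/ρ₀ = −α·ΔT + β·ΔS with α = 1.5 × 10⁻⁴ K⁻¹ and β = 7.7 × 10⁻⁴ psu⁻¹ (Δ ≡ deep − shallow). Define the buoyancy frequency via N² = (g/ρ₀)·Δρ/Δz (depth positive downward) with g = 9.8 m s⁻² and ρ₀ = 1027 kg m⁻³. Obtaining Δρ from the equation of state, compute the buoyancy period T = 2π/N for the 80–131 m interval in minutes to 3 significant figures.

ΔT = +0.7 K, ΔS = +1.07 psu (deep − shallow).
Δρ/ρ₀ = −αΔT + βΔS = -1.05 × 10⁻⁴ + 8.239 × 10⁻⁴ = 7.189 × 10⁻⁴, so Δρ ≈ 0.7383 kg m⁻³.
N² = (g/ρ₀)·Δρ/Δz = g·(Δρ/ρ₀)/Δz = 9.8 × 7.189 × 10⁻⁴ / 51 = 1.3814 × 10⁻⁴ s⁻².
N = √(1.3814 × 10⁻⁴) = 0.011753 rad s⁻¹ → T = 2π/N = 534.60 s = 8.9100 min ≈ 8.91 min.

8.91 min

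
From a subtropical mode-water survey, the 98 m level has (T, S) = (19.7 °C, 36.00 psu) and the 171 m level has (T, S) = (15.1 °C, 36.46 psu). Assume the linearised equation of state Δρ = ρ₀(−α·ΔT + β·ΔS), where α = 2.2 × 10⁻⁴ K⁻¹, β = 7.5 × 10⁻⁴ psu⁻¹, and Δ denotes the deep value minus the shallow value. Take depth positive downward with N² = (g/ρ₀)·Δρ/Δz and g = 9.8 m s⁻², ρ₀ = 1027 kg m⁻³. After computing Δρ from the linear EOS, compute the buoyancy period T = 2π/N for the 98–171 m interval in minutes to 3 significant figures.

ΔT = -4.6 K, ΔS = +0.46 psu (deep − shallow).
Δρ/ρ₀ = −αΔT + βΔS = 1.012 × 10⁻³ + 3.45 × 10⁻⁴ = 1.357 × 10⁻³, so Δρ ≈ 1.394 kg m⁻³.
N² = (g/ρ₀)·Δρ/Δz = g·(Δρ/ρ₀)/Δz = 9.8 × 1.357 × 10⁻³ / 73 = 1.8217 × 10⁻⁴ s⁻².
N = √(1.8217 × 10⁻⁴) = 0.013497 rad s⁻¹ → T = 2π/N = 465.52 s = 7.7587 min ≈ 7.76 min.

7.76 min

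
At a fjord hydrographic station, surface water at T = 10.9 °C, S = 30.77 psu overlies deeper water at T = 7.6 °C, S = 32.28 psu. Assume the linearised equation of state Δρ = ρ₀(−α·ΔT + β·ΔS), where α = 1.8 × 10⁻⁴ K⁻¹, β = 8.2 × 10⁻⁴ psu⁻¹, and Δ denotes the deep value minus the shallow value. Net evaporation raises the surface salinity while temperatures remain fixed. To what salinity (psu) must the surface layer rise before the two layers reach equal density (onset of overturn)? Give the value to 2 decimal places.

Neutral buoyancy requires −α(T_deep − T_surf) + β(S_deep − S_surf′) = 0.
S_surf′ = S_deep − (α/β)·ΔT = 32.28 − (1.8 × 10⁻⁴/8.2 × 10⁻⁴)·(-3.3) = 33.0044 psu.
Increase required: 33.0044 − 30.77 = 2.2344 psu.

33.00 psu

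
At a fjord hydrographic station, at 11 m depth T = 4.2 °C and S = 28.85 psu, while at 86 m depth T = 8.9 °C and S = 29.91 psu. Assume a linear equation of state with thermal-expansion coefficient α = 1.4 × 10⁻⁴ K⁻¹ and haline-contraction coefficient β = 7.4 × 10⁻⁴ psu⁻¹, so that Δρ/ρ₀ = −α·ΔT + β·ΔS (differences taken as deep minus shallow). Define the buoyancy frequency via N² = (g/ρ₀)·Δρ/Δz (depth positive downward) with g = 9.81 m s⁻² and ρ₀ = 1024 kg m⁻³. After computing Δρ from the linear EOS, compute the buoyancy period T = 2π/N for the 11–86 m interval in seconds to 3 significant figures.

ΔT = +4.7 K, ΔS = +1.06 psu (deep − shallow).
Δρ/ρ₀ = −αΔT + βΔS = -6.58 × 10⁻⁴ + 7.844 × 10⁻⁴ = 1.264 × 10⁻⁴, so Δρ ≈ 0.1294 kg m⁻³.
N² = (g/ρ₀)·Δρ/Δz = g·(Δρ/ρ₀)/Δz = 9.81 × 1.264 × 10⁻⁴ / 75 = 1.6533 × 10⁻⁵ s⁻².
N = √(1.6533 × 10⁻⁵) = 4.0661 × 10⁻³ rad s⁻¹ → T = 2π/N = 1.5453 × 10³ s ≈ 1.55 × 10³ s.

1.55 × 10³ s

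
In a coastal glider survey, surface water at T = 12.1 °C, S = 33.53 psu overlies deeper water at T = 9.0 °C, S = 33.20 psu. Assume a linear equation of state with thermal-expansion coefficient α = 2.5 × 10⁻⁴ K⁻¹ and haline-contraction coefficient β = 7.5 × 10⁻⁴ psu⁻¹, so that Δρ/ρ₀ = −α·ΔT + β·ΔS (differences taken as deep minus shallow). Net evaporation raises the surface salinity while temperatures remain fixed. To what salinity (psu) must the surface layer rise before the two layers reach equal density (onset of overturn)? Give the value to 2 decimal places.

34.23 psu

Neutral buoyancy requires −α(T_deep − T_surf) + β(S_deep − S_surf′) = 0.
S_surf′ = S_deep − (α/β)·ΔT = 33.20 − (2.5 × 10⁻⁴/7.5 × 10⁻⁴)·(-3.1) = 34.2333 psu.
Increase required: 34.2333 − 33.53 = 0.7033 psu.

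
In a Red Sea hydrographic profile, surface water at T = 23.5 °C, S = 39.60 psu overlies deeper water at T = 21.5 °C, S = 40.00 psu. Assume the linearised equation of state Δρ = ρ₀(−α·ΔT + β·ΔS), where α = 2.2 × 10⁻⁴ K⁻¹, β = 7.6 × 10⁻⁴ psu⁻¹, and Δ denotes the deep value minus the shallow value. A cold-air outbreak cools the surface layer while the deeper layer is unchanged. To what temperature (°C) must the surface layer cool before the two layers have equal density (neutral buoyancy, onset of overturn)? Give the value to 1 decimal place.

20.1 °C

Neutral buoyancy requires Δρ = 0, i.e. −α(T_deep − T_surf′) + β(S_deep − S_surf) = 0.
T_surf′ = T_deep − (β/α)·ΔS = 21.5 − (7.6 × 10⁻⁴/2.2 × 10⁻⁴)·(+0.40) = 20.118 °C.
Cooling required: 23.5 − (20.118) = 3.382 °C.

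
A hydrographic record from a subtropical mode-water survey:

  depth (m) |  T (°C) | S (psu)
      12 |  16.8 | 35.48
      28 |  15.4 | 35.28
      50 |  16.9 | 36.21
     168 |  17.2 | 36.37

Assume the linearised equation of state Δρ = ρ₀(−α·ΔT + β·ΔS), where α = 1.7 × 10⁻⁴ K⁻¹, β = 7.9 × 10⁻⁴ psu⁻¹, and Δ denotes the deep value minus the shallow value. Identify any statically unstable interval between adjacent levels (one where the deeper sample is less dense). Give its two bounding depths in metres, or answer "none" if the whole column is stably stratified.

Evaluate Δρ/ρ₀ = −αΔT + βΔS across each adjacent pair:
  12–28 m: −αΔT+βΔS = −(1.7 × 10⁻⁴)(-1.4)+(7.9 × 10⁻⁴)(-0.20) = 8.0 × 10⁻⁵ → stable
  28–50 m: −αΔT+βΔS = −(1.7 × 10⁻⁴)(+1.5)+(7.9 × 10⁻⁴)(+0.93) = 4.8 × 10⁻⁴ → stable
  50–168 m: −αΔT+βΔS = −(1.7 × 10⁻⁴)(+0.3)+(7.9 × 10⁻⁴)(+0.16) = 7.5 × 10⁻⁵ → stable
Every interval has Δρ > 0: the column is stably stratified throughout.

none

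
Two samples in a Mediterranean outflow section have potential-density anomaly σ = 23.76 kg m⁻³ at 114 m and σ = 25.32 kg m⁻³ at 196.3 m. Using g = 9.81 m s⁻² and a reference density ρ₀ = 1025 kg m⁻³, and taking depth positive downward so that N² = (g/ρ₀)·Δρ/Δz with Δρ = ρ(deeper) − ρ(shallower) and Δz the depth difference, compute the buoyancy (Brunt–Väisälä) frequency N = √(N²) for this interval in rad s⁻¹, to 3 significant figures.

0.0135 rad s⁻¹

Δρ = 1025.32 − 1023.76 = 1.56 kg m⁻³ over Δz = 196.3 − 114 = 82.3 m.
N² = (9.81/1025) × (1.56/82.3) = 1.8141 × 10⁻⁴ s⁻².
N = √(1.8141 × 10⁻⁴) = 0.013469 rad s⁻¹ ≈ 0.0135 rad s⁻¹.
Since Δρ > 0 the layer is stably stratified.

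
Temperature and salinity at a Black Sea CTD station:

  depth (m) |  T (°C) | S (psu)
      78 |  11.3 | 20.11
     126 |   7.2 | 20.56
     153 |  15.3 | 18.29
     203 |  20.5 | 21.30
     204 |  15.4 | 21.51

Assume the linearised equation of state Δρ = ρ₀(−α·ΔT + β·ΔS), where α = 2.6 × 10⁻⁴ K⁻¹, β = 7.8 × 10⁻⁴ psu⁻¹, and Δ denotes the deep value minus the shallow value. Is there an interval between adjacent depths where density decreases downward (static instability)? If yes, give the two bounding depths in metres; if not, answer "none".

126–153 m

Evaluate Δρ/ρ₀ = −αΔT + βΔS across each adjacent pair:
  78–126 m: −αΔT+βΔS = −(2.6 × 10⁻⁴)(-4.1)+(7.8 × 10⁻⁴)(+0.45) = 1.4 × 10⁻³ → stable
  126–153 m: −αΔT+βΔS = −(2.6 × 10⁻⁴)(+8.1)+(7.8 × 10⁻⁴)(-2.27) = -3.9 × 10⁻³ → UNSTABLE
  153–203 m: −αΔT+βΔS = −(2.6 × 10⁻⁴)(+5.2)+(7.8 × 10⁻⁴)(+3.01) = 1.0 × 10⁻³ → stable
  203–204 m: −αΔT+βΔS = −(2.6 × 10⁻⁴)(-5.1)+(7.8 × 10⁻⁴)(+0.21) = 1.5 × 10⁻³ → stable
The 126–153 m interval has Δρ < 0: lighter water underlies denser water.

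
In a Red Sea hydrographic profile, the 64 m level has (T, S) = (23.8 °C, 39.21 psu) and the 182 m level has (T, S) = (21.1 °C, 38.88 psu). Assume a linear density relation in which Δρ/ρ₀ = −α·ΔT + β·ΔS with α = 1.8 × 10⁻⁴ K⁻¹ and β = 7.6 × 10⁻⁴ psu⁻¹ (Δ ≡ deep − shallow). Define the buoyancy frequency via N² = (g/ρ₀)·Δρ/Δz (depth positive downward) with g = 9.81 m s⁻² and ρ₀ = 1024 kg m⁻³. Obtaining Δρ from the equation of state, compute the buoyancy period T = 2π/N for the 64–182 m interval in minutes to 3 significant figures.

ΔT = -2.7 K, ΔS = -0.33 psu (deep − shallow).
Δρ/ρ₀ = −αΔT + βΔS = 4.86 × 10⁻⁴ − 2.508 × 10⁻⁴ = 2.352 × 10⁻⁴, so Δρ ≈ 0.2408 kg m⁻³.
N² = (g/ρ₀)·Δρ/Δz = g·(Δρ/ρ₀)/Δz = 9.81 × 2.352 × 10⁻⁴ / 118 = 1.9553 × 10⁻⁵ s⁻².
N = √(1.9553 × 10⁻⁵) = 4.4219 × 10⁻³ rad s⁻¹ → T = 2π/N = 1.4209 × 10³ s = 23.682 min ≈ 23.7 min.

23.7 min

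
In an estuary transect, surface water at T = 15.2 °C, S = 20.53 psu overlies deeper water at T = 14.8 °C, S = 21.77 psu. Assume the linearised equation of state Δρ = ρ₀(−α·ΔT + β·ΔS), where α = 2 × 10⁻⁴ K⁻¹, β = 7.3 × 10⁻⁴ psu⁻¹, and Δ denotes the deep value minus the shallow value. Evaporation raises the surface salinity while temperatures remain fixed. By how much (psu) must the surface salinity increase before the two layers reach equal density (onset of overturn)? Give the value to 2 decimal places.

Neutral buoyancy requires −α(T_deep − T_surf) + β(S_deep − S_surf′) = 0.
S_surf′ = S_deep − (α/β)·ΔT = 21.77 − (2 × 10⁻⁴/7.3 × 10⁻⁴)·(-0.4) = 21.8796 psu.
Increase required: 21.8796 − 20.53 = 1.3496 psu.

1.35 psu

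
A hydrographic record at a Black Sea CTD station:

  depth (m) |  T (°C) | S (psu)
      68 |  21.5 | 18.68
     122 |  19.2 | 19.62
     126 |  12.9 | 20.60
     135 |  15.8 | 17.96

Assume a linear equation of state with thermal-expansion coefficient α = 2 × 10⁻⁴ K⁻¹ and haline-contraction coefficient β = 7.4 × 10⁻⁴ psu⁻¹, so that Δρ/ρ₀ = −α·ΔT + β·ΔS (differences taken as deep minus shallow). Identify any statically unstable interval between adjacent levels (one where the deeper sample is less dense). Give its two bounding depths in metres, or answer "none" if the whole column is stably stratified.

126–135 m

Evaluate Δρ/ρ₀ = −αΔT + βΔS across each adjacent pair:
  68–122 m: −αΔT+βΔS = −(2 × 10⁻⁴)(-2.3)+(7.4 × 10⁻⁴)(+0.94) = 1.2 × 10⁻³ → stable
  122–126 m: −αΔT+βΔS = −(2 × 10⁻⁴)(-6.3)+(7.4 × 10⁻⁴)(+0.98) = 2.0 × 10⁻³ → stable
  126–135 m: −αΔT+βΔS = −(2 × 10⁻⁴)(+2.9)+(7.4 × 10⁻⁴)(-2.64) = -2.5 × 10⁻³ → UNSTABLE
The 126–135 m interval has Δρ < 0: lighter water underlies denser water.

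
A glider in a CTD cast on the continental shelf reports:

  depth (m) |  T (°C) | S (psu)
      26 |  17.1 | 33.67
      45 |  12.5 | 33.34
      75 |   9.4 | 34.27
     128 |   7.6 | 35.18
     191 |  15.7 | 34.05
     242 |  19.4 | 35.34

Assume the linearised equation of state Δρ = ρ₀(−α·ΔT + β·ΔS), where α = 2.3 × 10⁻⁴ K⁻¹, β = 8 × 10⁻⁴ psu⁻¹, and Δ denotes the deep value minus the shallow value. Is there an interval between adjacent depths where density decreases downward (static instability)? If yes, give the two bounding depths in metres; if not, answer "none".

128–191 m

Evaluate Δρ/ρ₀ = −αΔT + βΔS across each adjacent pair:
  26–45 m: −αΔT+βΔS = −(2.3 × 10⁻⁴)(-4.6)+(8 × 10⁻⁴)(-0.33) = 7.9 × 10⁻⁴ → stable
  45–75 m: −αΔT+βΔS = −(2.3 × 10⁻⁴)(-3.1)+(8 × 10⁻⁴)(+0.93) = 1.5 × 10⁻³ → stable
  75–128 m: −αΔT+βΔS = −(2.3 × 10⁻⁴)(-1.8)+(8 × 10⁻⁴)(+0.91) = 1.1 × 10⁻³ → stable
  128–191 m: −αΔT+βΔS = −(2.3 × 10⁻⁴)(+8.1)+(8 × 10⁻⁴)(-1.13) = -2.8 × 10⁻³ → UNSTABLE
  191–242 m: −αΔT+βΔS = −(2.3 × 10⁻⁴)(+3.7)+(8 × 10⁻⁴)(+1.29) = 1.8 × 10⁻⁴ → stable
The 128–191 m interval has Δρ < 0: lighter water underlies denser water.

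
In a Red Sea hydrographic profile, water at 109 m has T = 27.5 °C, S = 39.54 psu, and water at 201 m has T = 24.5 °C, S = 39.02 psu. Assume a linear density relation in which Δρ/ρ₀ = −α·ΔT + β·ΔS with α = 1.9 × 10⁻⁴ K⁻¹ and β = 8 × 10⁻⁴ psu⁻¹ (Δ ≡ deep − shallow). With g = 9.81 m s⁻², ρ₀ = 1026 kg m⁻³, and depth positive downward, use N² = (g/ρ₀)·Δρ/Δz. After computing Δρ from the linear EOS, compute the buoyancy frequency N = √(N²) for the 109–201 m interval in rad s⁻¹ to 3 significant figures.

4.05 × 10⁻³ rad s⁻¹

ΔT = -3.0 K, ΔS = -0.52 psu (deep − shallow).
Δρ/ρ₀ = −αΔT + βΔS = 5.70 × 10⁻⁴ − 4.16 × 10⁻⁴ = 1.54 × 10⁻⁴, so Δρ ≈ 0.1580 kg m⁻³.
N² = (g/ρ₀)·Δρ/Δz = g·(Δρ/ρ₀)/Δz = 9.81 × 1.54 × 10⁻⁴ / 92 = 1.6421 × 10⁻⁵ s⁻².
N = √(1.6421 × 10⁻⁵) = 4.0523 × 10⁻³ rad s⁻¹ ≈ 4.05 × 10⁻³ rad s⁻¹.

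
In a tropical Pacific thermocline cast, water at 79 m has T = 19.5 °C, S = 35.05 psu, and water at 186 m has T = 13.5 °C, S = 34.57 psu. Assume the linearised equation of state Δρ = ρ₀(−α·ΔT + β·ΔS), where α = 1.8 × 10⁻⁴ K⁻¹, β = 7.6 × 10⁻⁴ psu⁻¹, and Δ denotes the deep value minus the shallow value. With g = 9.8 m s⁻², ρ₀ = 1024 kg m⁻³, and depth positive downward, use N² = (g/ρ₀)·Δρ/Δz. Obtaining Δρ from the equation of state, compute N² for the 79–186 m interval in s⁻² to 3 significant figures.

6.55 × 10⁻⁵ s⁻²

ΔT = -6.0 K, ΔS = -0.48 psu (deep − shallow).
Δρ/ρ₀ = −αΔT + βΔS = 1.08 × 10⁻³ − 3.648 × 10⁻⁴ = 7.152 × 10⁻⁴, so Δρ ≈ 0.7324 kg m⁻³.
N² = (g/ρ₀)·Δρ/Δz = g·(Δρ/ρ₀)/Δz = 9.8 × 7.152 × 10⁻⁴ / 107 = 6.5504 × 10⁻⁵ s⁻² ≈ 6.55 × 10⁻⁵ s⁻².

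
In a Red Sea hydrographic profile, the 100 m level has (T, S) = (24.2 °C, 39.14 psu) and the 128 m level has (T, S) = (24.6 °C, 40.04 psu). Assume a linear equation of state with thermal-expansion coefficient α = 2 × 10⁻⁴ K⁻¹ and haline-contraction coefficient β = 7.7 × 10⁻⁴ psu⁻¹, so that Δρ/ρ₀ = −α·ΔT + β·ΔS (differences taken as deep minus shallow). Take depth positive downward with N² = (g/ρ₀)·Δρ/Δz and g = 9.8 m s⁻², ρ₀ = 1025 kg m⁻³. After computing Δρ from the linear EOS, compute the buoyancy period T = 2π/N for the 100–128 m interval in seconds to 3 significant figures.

ΔT = +0.4 K, ΔS = +0.90 psu (deep − shallow).
Δρ/ρ₀ = −αΔT + βΔS = -8.00 × 10⁻⁵ + 6.93 × 10⁻⁴ = 6.13 × 10⁻⁴, so Δρ ≈ 0.6283 kg m⁻³.
N² = (g/ρ₀)·Δρ/Δz = g·(Δρ/ρ₀)/Δz = 9.8 × 6.13 × 10⁻⁴ / 28 = 2.1455 × 10⁻⁴ s⁻².
N = √(2.1455 × 10⁻⁴) = 0.014648 rad s⁻¹ → T = 2π/N = 428.94 s ≈ 429 s.

429 s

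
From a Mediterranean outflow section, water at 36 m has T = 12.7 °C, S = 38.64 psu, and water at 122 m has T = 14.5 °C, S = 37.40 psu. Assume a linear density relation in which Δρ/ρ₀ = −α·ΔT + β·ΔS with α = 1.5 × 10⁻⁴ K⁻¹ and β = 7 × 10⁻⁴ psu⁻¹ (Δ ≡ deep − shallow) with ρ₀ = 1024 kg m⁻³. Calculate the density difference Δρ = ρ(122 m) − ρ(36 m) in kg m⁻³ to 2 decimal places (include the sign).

ΔT = +1.8 K, ΔS = -1.24 psu (deep − shallow).
Δρ/ρ₀ = −(1.5 × 10⁻⁴)(+1.8) + (7 × 10⁻⁴)(-1.24) = -1.138 × 10⁻³.
Δρ = 1024 × (-1.138 × 10⁻³) = -1.17 kg m⁻³.
Negative Δρ: lighter below, statically unstable.

-1.17 kg m⁻³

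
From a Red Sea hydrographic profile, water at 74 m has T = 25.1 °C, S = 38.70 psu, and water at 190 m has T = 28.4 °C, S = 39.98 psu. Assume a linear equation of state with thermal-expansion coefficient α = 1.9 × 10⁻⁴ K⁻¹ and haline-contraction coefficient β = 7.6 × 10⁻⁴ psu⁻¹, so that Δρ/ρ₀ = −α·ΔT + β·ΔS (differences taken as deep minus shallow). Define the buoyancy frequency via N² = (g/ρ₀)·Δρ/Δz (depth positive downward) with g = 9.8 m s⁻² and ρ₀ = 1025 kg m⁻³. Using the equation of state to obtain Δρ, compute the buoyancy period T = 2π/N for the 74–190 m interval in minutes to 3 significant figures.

ΔT = +3.3 K, ΔS = +1.28 psu (deep − shallow).
Δρ/ρ₀ = −αΔT + βΔS = -6.27 × 10⁻⁴ + 9.728 × 10⁻⁴ = 3.458 × 10⁻⁴, so Δρ ≈ 0.3544 kg m⁻³.
N² = (g/ρ₀)·Δρ/Δz = g·(Δρ/ρ₀)/Δz = 9.8 × 3.458 × 10⁻⁴ / 116 = 2.9214 × 10⁻⁵ s⁻².
N = √(2.9214 × 10⁻⁵) = 5.4050 × 10⁻³ rad s⁻¹ → T = 2π/N = 1.1625 × 10³ s = 19.375 min ≈ 19.4 min.

19.4 min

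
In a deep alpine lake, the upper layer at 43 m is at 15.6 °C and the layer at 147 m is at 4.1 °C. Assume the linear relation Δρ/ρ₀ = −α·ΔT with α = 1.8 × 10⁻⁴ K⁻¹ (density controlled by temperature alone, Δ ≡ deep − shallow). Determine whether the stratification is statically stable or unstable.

stable

ΔT = 4.1 − 15.6 = -11.5 K, so Δρ/ρ₀ = −αΔT = 2.07 × 10⁻³.
Δρ/ρ₀ > 0, so Δρ > 0: deeper water is denser → statically stable.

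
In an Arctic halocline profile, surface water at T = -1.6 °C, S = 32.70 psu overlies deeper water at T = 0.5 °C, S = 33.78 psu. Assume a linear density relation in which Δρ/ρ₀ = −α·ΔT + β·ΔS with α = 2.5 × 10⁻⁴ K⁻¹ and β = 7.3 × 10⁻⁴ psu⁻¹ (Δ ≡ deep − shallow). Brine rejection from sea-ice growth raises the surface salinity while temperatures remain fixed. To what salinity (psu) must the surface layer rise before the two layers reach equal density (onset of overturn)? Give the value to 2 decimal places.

Neutral buoyancy requires −α(T_deep − T_surf) + β(S_deep − S_surf′) = 0.
S_surf′ = S_deep − (α/β)·ΔT = 33.78 − (2.5 × 10⁻⁴/7.3 × 10⁻⁴)·(+2.1) = 33.0608 psu.
Increase required: 33.0608 − 32.70 = 0.3608 psu.

33.06 psu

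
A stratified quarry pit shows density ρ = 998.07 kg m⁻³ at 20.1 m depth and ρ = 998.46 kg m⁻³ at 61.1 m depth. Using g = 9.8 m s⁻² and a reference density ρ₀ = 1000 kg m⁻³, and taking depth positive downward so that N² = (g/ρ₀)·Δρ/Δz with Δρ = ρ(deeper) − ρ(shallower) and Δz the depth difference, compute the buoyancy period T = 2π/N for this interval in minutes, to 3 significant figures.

Δρ = 998.46 − 998.07 = 0.39 kg m⁻³ over Δz = 61.1 − 20.1 = 41 m.
N² = (9.8/1000) × (0.39/41) = 9.3220 × 10⁻⁵ s⁻².
N = √(9.3220 × 10⁻⁵) = 9.6551 × 10⁻³ rad s⁻¹, so T = 2π/N = 650.76 s = 10.846 min ≈ 10.8 min.
Since Δρ > 0 the layer is stably stratified.

10.8 min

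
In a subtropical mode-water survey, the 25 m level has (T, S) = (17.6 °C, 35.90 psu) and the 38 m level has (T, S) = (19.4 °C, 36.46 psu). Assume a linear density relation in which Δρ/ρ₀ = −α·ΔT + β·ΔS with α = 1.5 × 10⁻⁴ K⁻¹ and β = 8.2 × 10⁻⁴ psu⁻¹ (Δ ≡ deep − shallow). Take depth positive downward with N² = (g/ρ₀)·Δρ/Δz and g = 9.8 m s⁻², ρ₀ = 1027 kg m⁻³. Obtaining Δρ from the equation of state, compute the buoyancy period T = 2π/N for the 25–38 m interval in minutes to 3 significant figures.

8.77 min

ΔT = +1.8 K, ΔS = +0.56 psu (deep − shallow).
Δρ/ρ₀ = −αΔT + βΔS = -2.70 × 10⁻⁴ + 4.592 × 10⁻⁴ = 1.892 × 10⁻⁴, so Δρ ≈ 0.1943 kg m⁻³.
N² = (g/ρ₀)·Δρ/Δz = g·(Δρ/ρ₀)/Δz = 9.8 × 1.892 × 10⁻⁴ / 13 = 1.4263 × 10⁻⁴ s⁻².
N = √(1.4263 × 10⁻⁴) = 0.011943 rad s⁻¹ → T = 2π/N = 526.10 s = 8.7683 min ≈ 8.77 min.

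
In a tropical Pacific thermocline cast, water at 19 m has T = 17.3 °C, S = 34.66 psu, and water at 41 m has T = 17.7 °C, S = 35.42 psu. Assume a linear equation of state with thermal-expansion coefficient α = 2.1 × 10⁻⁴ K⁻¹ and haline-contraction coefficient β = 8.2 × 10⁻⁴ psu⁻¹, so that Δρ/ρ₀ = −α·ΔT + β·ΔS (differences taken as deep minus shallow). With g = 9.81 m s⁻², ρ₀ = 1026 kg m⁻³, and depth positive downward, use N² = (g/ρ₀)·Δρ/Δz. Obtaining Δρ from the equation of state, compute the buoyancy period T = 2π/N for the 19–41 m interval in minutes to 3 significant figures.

6.75 min

ΔT = +0.4 K, ΔS = +0.76 psu (deep − shallow).
Δρ/ρ₀ = −αΔT + βΔS = -8.40 × 10⁻⁵ + 6.232 × 10⁻⁴ = 5.392 × 10⁻⁴, so Δρ ≈ 0.5532 kg m⁻³.
N² = (g/ρ₀)·Δρ/Δz = g·(Δρ/ρ₀)/Δz = 9.81 × 5.392 × 10⁻⁴ / 22 = 2.4043 × 10⁻⁴ s⁻².
N = √(2.4043 × 10⁻⁴) = 0.015506 rad s⁻¹ → T = 2π/N = 405.21 s = 6.7535 min ≈ 6.75 min.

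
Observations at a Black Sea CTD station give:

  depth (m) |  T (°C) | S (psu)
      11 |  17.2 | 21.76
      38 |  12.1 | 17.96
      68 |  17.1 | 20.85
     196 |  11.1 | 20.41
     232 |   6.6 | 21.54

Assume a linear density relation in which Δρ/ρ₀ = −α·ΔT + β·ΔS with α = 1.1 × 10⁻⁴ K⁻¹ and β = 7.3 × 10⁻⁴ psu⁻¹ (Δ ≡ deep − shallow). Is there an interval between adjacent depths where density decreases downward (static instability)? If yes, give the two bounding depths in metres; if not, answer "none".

Evaluate Δρ/ρ₀ = −αΔT + βΔS across each adjacent pair:
  11–38 m: −αΔT+βΔS = −(1.1 × 10⁻⁴)(-5.1)+(7.3 × 10⁻⁴)(-3.80) = -2.2 × 10⁻³ → UNSTABLE
  38–68 m: −αΔT+βΔS = −(1.1 × 10⁻⁴)(+5.0)+(7.3 × 10⁻⁴)(+2.89) = 1.6 × 10⁻³ → stable
  68–196 m: −αΔT+βΔS = −(1.1 × 10⁻⁴)(-6.0)+(7.3 × 10⁻⁴)(-0.44) = 3.4 × 10⁻⁴ → stable
  196–232 m: −αΔT+βΔS = −(1.1 × 10⁻⁴)(-4.5)+(7.3 × 10⁻⁴)(+1.13) = 1.3 × 10⁻³ → stable
The 11–38 m interval has Δρ < 0: lighter water underlies denser water.

11–38 m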